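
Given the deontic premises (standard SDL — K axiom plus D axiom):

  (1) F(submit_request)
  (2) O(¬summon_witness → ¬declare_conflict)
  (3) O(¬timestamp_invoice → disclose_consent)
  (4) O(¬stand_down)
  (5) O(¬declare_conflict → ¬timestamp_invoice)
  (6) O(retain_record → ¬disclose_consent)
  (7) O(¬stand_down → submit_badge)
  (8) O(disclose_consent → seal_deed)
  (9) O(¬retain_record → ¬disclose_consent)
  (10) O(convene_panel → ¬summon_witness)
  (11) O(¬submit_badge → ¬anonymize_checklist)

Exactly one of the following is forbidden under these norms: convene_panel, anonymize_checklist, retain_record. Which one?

convene_panel

Premises 6 and 9 are O(retain_record → ¬disclose_consent) and O(¬retain_record → ¬disclose_consent); every ideal world satisfies retain_record or ¬retain_record, so in either case ¬disclose_consent holds — hence O(¬disclose_consent).
Premise 3 is O(¬timestamp_invoice → disclose_consent); contrapositively O(¬disclose_consent → timestamp_invoice). Since O(¬disclose_consent) holds, K gives O(timestamp_invoice).
Premise 5 is O(¬declare_conflict → ¬timestamp_invoice); contrapositively O(timestamp_invoice → declare_conflict). Since O(timestamp_invoice) holds, K gives O(declare_conflict).
Premise 2 is O(¬summon_witness → ¬declare_conflict); contrapositively O(declare_conflict → summon_witness). Since O(declare_conflict) holds, K gives O(summon_witness).
Premise 10, O(convene_panel → ¬summon_witness), contraposes to O(summon_witness → ¬convene_panel); with O(summon_witness) we get O(¬convene_panel).
So O(¬convene_panel) holds, i.e. convene_panel is forbidden. None of the other listed options is forbidden under the premises.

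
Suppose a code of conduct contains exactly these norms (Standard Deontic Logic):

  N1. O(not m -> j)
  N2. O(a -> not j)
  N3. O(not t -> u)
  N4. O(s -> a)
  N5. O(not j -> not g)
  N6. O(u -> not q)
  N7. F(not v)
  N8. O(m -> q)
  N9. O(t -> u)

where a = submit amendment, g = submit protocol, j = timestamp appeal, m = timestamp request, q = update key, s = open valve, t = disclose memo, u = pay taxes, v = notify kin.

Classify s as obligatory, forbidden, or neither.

Premises 9 and 3 cover both cases: O(t -> u) and O(not t -> u). Since t ∨ not t is a tautology, O(u) follows.
With premise 6, O(u -> not q), the K-axiom yields O(not q).
The contrapositive of premise 8 (O(m -> q)) is O(not q -> not m), and O(not q) is already established, so O(not m).
Premise 1 is O(not m -> j); since O(not m), deontic closure gives O(j).
Premise 2 is O(a -> not j); contrapositively O(j -> not a). Since O(j) holds, K gives O(not a).
Premise 4, O(s -> a), contraposes to O(not a -> not s); with O(not a) we get O(not s).
Premises 5, 7 do not contribute to this derivation.
Thus O(not s), which is F(s): s is forbidden.

Forbidden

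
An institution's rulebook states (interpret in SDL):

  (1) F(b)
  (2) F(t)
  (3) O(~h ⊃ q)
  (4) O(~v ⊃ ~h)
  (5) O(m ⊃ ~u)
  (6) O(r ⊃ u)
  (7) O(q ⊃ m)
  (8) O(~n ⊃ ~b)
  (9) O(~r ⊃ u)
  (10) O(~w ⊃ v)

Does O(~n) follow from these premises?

Premise 8 is O(~n ⊃ ~b); even if O(~b) held, inferring O(~n) would be affirming the consequent — invalid.
No other premise forces O(~n). An ideal world satisfying every premise can still have ~n false, so O(~n) is not derivable.

No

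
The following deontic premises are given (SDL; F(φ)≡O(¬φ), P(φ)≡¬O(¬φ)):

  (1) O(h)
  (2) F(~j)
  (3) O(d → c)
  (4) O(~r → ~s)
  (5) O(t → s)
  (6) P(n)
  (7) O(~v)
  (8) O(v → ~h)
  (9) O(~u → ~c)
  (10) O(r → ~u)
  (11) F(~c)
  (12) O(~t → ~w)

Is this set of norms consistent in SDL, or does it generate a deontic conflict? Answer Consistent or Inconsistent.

Premise 8 is O(v → ~h), but O(v) is not derivable from the premises, so it does not yield O(~h).
So O(~h) is not derivable, and the apparent clash with O(h) does not arise.
A world satisfying every obligation exists (e.g. c=true, d=false, h=true, j=true, n=false, r=false, s=false, t=false, u=true, v=false, w=false); no atom is both obligatory and forbidden, so the set is consistent.

Consistent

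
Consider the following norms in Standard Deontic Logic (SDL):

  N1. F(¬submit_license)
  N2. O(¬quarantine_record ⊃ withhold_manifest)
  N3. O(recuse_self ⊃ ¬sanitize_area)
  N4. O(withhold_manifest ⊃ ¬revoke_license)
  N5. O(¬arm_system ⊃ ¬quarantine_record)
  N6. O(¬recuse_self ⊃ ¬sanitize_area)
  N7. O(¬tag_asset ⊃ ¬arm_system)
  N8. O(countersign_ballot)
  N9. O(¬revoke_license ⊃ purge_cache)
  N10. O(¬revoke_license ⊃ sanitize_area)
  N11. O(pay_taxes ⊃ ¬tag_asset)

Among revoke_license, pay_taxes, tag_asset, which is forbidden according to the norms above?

pay_taxes

Premises 3 and 6 cover both cases: O(recuse_self ⊃ ¬sanitize_area) and O(¬recuse_self ⊃ ¬sanitize_area). Since recuse_self ∨ ¬recuse_self is a tautology, O(¬sanitize_area) follows.
Premise 10, O(¬revoke_license ⊃ sanitize_area), contraposes to O(¬sanitize_area ⊃ revoke_license); with O(¬sanitize_area) we get O(revoke_license).
Premise 4 is O(withhold_manifest ⊃ ¬revoke_license); contrapositively O(revoke_license ⊃ ¬withhold_manifest). Since O(revoke_license) holds, K gives O(¬withhold_manifest).
Premise 2, O(¬quarantine_record ⊃ withhold_manifest), contraposes to O(¬withhold_manifest ⊃ quarantine_record); with O(¬withhold_manifest) we get O(quarantine_record).
The contrapositive of premise 5 (O(¬arm_system ⊃ ¬quarantine_record)) is O(quarantine_record ⊃ arm_system), and O(quarantine_record) is already established, so O(arm_system).
Premise 7, O(¬tag_asset ⊃ ¬arm_system), contraposes to O(arm_system ⊃ tag_asset); with O(arm_system) we get O(tag_asset).
Premise 11, O(pay_taxes ⊃ ¬tag_asset), contraposes to O(tag_asset ⊃ ¬pay_taxes); with O(tag_asset) we get O(¬pay_taxes).
So O(¬pay_taxes) holds, i.e. pay_taxes is forbidden. None of the other listed options is forbidden under the premises.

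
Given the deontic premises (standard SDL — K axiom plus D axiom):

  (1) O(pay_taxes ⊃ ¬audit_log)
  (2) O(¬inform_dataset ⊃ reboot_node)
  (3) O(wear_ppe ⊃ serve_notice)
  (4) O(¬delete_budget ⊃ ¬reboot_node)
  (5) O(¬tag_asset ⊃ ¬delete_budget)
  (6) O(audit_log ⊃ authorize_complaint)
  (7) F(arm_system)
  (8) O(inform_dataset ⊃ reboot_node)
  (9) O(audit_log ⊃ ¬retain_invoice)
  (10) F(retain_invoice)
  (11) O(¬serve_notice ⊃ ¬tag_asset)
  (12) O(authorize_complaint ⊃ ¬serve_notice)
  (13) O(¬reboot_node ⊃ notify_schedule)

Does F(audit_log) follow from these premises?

By case analysis on inform_dataset: premise 8 gives O(inform_dataset ⊃ reboot_node) and premise 2 gives O(¬inform_dataset ⊃ reboot_node), so O(reboot_node) either way.
Premise 4, O(¬delete_budget ⊃ ¬reboot_node), contraposes to O(reboot_node ⊃ delete_budget); with O(reboot_node) we get O(delete_budget).
Premise 5, O(¬tag_asset ⊃ ¬delete_budget), contraposes to O(delete_budget ⊃ tag_asset); with O(delete_budget) we get O(tag_asset).
The contrapositive of premise 11 (O(¬serve_notice ⊃ ¬tag_asset)) is O(tag_asset ⊃ serve_notice), and O(tag_asset) is already established, so O(serve_notice).
The contrapositive of premise 12 (O(authorize_complaint ⊃ ¬serve_notice)) is O(serve_notice ⊃ ¬authorize_complaint), and O(serve_notice) is already established, so O(¬authorize_complaint).
The contrapositive of premise 6 (O(audit_log ⊃ authorize_complaint)) is O(¬authorize_complaint ⊃ ¬audit_log), and O(¬authorize_complaint) is already established, so O(¬audit_log).
Premises 1, 3, 7, 9, 10, 13 do not contribute to this derivation.
So O(¬audit_log) holds, i.e. F(audit_log). The claim follows.

Yes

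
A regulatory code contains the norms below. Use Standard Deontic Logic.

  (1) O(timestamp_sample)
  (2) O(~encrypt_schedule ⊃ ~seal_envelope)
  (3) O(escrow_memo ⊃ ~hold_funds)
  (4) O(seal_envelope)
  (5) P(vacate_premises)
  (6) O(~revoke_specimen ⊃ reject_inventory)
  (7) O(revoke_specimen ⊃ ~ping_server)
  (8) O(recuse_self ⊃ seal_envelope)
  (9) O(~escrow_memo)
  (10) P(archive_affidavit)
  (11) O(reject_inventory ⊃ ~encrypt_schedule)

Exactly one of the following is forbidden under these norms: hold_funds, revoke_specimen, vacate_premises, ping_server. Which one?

ping_server

Premise 4 states O(seal_envelope) outright.
Premise 2, O(~encrypt_schedule ⊃ ~seal_envelope), contraposes to O(seal_envelope ⊃ encrypt_schedule); with O(seal_envelope) we get O(encrypt_schedule).
The contrapositive of premise 11 (O(reject_inventory ⊃ ~encrypt_schedule)) is O(encrypt_schedule ⊃ ~reject_inventory), and O(encrypt_schedule) is already established, so O(~reject_inventory).
Premise 6 is O(~revoke_specimen ⊃ reject_inventory); contrapositively O(~reject_inventory ⊃ revoke_specimen). Since O(~reject_inventory) holds, K gives O(revoke_specimen).
Premise 7 is O(revoke_specimen ⊃ ~ping_server); since O(revoke_specimen), deontic closure gives O(~ping_server).
So O(~ping_server) holds, i.e. ping_server is forbidden. None of the other listed options is forbidden under the premises.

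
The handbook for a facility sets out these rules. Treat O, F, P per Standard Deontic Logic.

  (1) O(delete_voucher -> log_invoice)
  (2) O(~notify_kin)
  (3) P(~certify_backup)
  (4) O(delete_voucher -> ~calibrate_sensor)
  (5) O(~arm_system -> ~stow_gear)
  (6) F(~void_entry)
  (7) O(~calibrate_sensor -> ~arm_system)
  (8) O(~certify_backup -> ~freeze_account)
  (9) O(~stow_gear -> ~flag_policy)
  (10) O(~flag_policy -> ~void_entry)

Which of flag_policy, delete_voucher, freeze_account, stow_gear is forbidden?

Premise 6, F(~void_entry), is equivalent to O(void_entry).
Premise 10 is O(~flag_policy -> ~void_entry); contrapositively O(void_entry -> flag_policy). Since O(void_entry) holds, K gives O(flag_policy).
Premise 9 is O(~stow_gear -> ~flag_policy); contrapositively O(flag_policy -> stow_gear). Since O(flag_policy) holds, K gives O(stow_gear).
Premise 5 is O(~arm_system -> ~stow_gear); contrapositively O(stow_gear -> arm_system). Since O(stow_gear) holds, K gives O(arm_system).
Premise 7 is O(~calibrate_sensor -> ~arm_system); contrapositively O(arm_system -> calibrate_sensor). Since O(arm_system) holds, K gives O(calibrate_sensor).
Premise 4, O(delete_voucher -> ~calibrate_sensor), contraposes to O(calibrate_sensor -> ~delete_voucher); with O(calibrate_sensor) we get O(~delete_voucher).
So O(~delete_voucher) holds, i.e. delete_voucher is forbidden. None of the other listed options is forbidden under the premises.

delete_voucher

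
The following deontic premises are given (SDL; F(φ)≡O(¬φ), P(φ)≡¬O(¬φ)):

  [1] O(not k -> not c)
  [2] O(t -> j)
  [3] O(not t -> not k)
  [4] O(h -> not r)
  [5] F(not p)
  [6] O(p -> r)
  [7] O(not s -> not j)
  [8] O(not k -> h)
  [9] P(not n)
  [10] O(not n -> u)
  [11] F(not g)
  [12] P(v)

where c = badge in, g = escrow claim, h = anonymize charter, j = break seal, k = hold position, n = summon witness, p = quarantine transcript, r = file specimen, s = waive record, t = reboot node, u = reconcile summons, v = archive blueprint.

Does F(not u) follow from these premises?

Premise 10 is O(not n -> u), but O(not n) is not derivable from the premises (the permission P(not n) asserts only not O(n), not O(not n)), so it does not yield O(u).
No other premise forces O(u). An ideal world satisfying every premise can still have not u true, so F(not u) is not derivable.

No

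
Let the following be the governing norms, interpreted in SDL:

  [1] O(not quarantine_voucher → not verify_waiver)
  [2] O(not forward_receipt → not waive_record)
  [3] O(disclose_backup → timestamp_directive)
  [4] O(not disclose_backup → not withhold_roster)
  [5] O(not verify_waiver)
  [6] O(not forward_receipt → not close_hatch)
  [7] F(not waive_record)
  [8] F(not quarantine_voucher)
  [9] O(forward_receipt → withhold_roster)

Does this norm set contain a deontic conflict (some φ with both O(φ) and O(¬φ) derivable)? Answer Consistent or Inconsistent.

Premise 1 is O(not quarantine_voucher → not verify_waiver); even if O(not verify_waiver) held, inferring O(not quarantine_voucher) would be affirming the consequent — invalid.
So O(not quarantine_voucher) is not derivable, and the apparent clash with O(quarantine_voucher) does not arise.
A world satisfying every obligation exists (e.g. close_hatch=false, disclose_backup=true, forward_receipt=true, quarantine_voucher=true, timestamp_directive=true, verify_waiver=false, waive_record=true, withhold_roster=true); no atom is both obligatory and forbidden, so the set is consistent.

Consistent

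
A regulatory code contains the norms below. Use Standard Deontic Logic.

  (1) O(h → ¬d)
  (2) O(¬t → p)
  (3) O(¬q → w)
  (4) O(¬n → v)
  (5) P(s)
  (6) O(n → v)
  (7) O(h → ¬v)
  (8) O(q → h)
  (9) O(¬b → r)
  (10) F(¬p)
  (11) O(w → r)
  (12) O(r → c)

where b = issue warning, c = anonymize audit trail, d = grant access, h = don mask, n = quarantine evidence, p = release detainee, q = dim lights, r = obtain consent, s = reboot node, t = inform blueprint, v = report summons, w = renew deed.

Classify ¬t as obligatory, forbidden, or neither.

Neither

Premise 2 is O(¬t → p); even if O(p) held, inferring O(¬t) would be affirming the consequent — invalid.
No premise or chain of K-axiom applications forces O(¬t), and none forces O(t). So ¬t is neither obligatory nor forbidden under these norms.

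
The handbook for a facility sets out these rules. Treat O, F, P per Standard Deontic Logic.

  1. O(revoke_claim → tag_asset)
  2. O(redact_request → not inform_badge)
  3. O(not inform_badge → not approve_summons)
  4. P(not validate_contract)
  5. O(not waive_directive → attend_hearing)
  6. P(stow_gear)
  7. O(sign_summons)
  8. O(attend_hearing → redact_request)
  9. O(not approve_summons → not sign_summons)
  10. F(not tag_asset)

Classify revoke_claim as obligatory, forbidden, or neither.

Premise 1 is O(revoke_claim → tag_asset); even if O(tag_asset) held, inferring O(revoke_claim) would be affirming the consequent — invalid.
No premise or chain of K-axiom applications forces O(revoke_claim), and none forces O(not revoke_claim). So revoke_claim is neither obligatory nor forbidden under these norms.

Neither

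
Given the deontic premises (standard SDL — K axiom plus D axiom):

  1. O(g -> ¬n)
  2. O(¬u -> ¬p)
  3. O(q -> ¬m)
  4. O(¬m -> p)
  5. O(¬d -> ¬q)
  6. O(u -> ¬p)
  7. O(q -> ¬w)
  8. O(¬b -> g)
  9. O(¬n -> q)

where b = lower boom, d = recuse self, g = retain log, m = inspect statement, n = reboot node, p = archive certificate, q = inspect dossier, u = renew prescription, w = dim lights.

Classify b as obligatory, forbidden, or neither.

Premises 6 and 2 cover both cases: O(u -> ¬p) and O(¬u -> ¬p). Since u ∨ ¬u is a tautology, O(¬p) follows.
The contrapositive of premise 4 (O(¬m -> p)) is O(¬p -> m), and O(¬p) is already established, so O(m).
The contrapositive of premise 3 (O(q -> ¬m)) is O(m -> ¬q), and O(m) is already established, so O(¬q).
Premise 9 is O(¬n -> q); contrapositively O(¬q -> n). Since O(¬q) holds, K gives O(n).
The contrapositive of premise 1 (O(g -> ¬n)) is O(n -> ¬g), and O(n) is already established, so O(¬g).
Premise 8, O(¬b -> g), contraposes to O(¬g -> b); with O(¬g) we get O(b).
Premises 5, 7 do not contribute to this derivation.
Hence b is obligatory.

Obligatory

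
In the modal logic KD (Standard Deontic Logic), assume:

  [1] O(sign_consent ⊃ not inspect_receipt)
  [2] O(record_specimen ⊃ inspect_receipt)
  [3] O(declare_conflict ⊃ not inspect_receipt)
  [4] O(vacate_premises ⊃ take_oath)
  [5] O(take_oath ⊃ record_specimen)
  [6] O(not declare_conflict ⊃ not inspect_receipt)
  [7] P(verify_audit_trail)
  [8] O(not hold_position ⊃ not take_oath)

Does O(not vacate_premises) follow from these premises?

Yes

Premises 6 and 3 cover both cases: O(not declare_conflict ⊃ not inspect_receipt) and O(declare_conflict ⊃ not inspect_receipt). Since not declare_conflict ∨ declare_conflict is a tautology, O(not inspect_receipt) follows.
The contrapositive of premise 2 (O(record_specimen ⊃ inspect_receipt)) is O(not inspect_receipt ⊃ not record_specimen), and O(not inspect_receipt) is already established, so O(not record_specimen).
The contrapositive of premise 5 (O(take_oath ⊃ record_specimen)) is O(not record_specimen ⊃ not take_oath), and O(not record_specimen) is already established, so O(not take_oath).
The contrapositive of premise 4 (O(vacate_premises ⊃ take_oath)) is O(not take_oath ⊃ not vacate_premises), and O(not take_oath) is already established, so O(not vacate_premises).
Premises 1, 7, 8 do not contribute to this derivation.
So O(not vacate_premises) follows.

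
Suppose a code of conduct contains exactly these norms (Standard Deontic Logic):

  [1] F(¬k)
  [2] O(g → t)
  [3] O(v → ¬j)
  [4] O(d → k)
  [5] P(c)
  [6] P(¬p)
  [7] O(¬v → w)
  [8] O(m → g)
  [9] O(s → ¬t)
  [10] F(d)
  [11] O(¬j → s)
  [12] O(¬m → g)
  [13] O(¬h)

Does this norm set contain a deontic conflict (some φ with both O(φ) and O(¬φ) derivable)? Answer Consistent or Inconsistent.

Consistent

Premise 4 is O(d → k); even if O(k) held, inferring O(d) would be affirming the consequent — invalid.
So O(d) is not derivable, and the apparent clash with O(¬d) does not arise.
A world satisfying every obligation exists (e.g. c=false, d=false, g=true, h=false, j=true, k=true, m=false, p=false, s=false, t=true, v=false, w=true); no atom is both obligatory and forbidden, so the set is consistent.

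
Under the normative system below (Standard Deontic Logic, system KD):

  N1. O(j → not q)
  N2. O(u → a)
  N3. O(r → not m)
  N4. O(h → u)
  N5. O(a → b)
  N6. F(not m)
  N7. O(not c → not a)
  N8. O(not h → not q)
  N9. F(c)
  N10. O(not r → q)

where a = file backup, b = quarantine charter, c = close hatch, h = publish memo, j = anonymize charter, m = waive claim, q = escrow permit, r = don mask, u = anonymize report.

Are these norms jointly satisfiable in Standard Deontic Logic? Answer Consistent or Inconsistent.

Inconsistent

F(c) at premise 9 means O(not c).
From O(not c) and premise 7, O(not c → not a), we obtain O(not a).
Premise 2 is O(u → a); contrapositively O(not a → not u). Since O(not a) holds, K gives O(not u).
Premise 4 is O(h → u); contrapositively O(not u → not h). Since O(not u) holds, K gives O(not h).
Applying K to premise 8 (O(not h → not q)) and O(not h) yields O(not q).
The contrapositive of premise 10 (O(not r → q)) is O(not q → r), and O(not q) is already established, so O(r).
With premise 3, O(r → not m), the K-axiom yields O(not m).
However, F(not m) at premise 6 amounts to O(m).
We now have both O(not m) and O(m) — m is simultaneously obligatory and forbidden, violating the D-axiom.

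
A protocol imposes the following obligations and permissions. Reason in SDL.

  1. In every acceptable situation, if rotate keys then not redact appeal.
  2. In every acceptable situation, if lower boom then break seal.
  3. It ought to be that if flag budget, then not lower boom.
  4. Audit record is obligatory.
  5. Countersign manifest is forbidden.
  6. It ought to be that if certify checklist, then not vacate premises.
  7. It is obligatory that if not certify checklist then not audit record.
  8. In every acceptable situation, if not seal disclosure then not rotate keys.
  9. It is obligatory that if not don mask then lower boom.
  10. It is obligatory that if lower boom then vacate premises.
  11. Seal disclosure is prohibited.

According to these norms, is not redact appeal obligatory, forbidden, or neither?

Premise 1 is O(rotate_keys → ¬redact_appeal), but O(rotate_keys) is not derivable from the premises, so it does not yield O(¬redact_appeal).
No premise or chain of K-axiom applications forces O(¬redact_appeal), and none forces O(redact_appeal). So ¬redact_appeal is neither obligatory nor forbidden under these norms.

Neither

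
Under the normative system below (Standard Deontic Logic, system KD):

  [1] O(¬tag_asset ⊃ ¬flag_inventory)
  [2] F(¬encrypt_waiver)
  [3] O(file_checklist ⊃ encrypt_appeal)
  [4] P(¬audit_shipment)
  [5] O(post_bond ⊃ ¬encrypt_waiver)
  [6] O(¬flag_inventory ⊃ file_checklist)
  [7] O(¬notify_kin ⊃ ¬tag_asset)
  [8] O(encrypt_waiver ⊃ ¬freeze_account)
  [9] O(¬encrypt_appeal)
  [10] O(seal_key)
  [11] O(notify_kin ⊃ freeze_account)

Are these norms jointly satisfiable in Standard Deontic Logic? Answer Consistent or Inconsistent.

Premise 9 states O(¬encrypt_appeal) outright.
Premise 3 is O(file_checklist ⊃ encrypt_appeal); contrapositively O(¬encrypt_appeal ⊃ ¬file_checklist). Since O(¬encrypt_appeal) holds, K gives O(¬file_checklist).
Premise 6 is O(¬flag_inventory ⊃ file_checklist); contrapositively O(¬file_checklist ⊃ flag_inventory). Since O(¬file_checklist) holds, K gives O(flag_inventory).
Premise 1, O(¬tag_asset ⊃ ¬flag_inventory), contraposes to O(flag_inventory ⊃ tag_asset); with O(flag_inventory) we get O(tag_asset).
Premise 7, O(¬notify_kin ⊃ ¬tag_asset), contraposes to O(tag_asset ⊃ notify_kin); with O(tag_asset) we get O(notify_kin).
Premise 11 is O(notify_kin ⊃ freeze_account); since O(notify_kin), deontic closure gives O(freeze_account).
The contrapositive of premise 8 (O(encrypt_waiver ⊃ ¬freeze_account)) is O(freeze_account ⊃ ¬encrypt_waiver), and O(freeze_account) is already established, so O(¬encrypt_waiver).
But premise 2, F(¬encrypt_waiver), means O(encrypt_waiver).
We now have both O(¬encrypt_waiver) and O(encrypt_waiver) — encrypt_waiver is simultaneously obligatory and forbidden, violating the D-axiom.

Inconsistent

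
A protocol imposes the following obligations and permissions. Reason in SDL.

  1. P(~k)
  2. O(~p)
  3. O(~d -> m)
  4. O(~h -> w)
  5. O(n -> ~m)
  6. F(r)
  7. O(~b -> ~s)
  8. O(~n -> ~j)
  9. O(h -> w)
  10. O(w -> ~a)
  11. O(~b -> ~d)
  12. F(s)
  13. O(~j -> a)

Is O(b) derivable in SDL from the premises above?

Yes

Premises 9 and 4 cover both cases: O(h -> w) and O(~h -> w). Since h ∨ ~h is a tautology, O(w) follows.
Premise 10 is O(w -> ~a); since O(w), deontic closure gives O(~a).
Premise 13 is O(~j -> a); contrapositively O(~a -> j). Since O(~a) holds, K gives O(j).
Premise 8 is O(~n -> ~j); contrapositively O(j -> n). Since O(j) holds, K gives O(n).
Premise 5 is O(n -> ~m); since O(n), deontic closure gives O(~m).
The contrapositive of premise 3 (O(~d -> m)) is O(~m -> d), and O(~m) is already established, so O(d).
Premise 11, O(~b -> ~d), contraposes to O(d -> b); with O(d) we get O(b).
Premises 1, 2, 6, 7, 12 do not contribute to this derivation.
So O(b) follows.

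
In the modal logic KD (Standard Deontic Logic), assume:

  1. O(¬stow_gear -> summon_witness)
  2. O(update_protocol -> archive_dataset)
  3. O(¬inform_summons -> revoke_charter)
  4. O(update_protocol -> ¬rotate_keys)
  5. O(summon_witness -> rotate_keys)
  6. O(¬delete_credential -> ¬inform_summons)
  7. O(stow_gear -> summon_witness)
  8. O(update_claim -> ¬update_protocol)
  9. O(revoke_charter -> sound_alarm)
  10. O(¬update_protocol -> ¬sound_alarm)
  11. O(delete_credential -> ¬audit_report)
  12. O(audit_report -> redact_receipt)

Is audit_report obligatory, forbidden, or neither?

By case analysis on ¬stow_gear: premise 1 gives O(¬stow_gear -> summon_witness) and premise 7 gives O(stow_gear -> summon_witness), so O(summon_witness) either way.
From O(summon_witness) and premise 5, O(summon_witness -> rotate_keys), we obtain O(rotate_keys).
The contrapositive of premise 4 (O(update_protocol -> ¬rotate_keys)) is O(rotate_keys -> ¬update_protocol), and O(rotate_keys) is already established, so O(¬update_protocol).
Premise 10 is O(¬update_protocol -> ¬sound_alarm); since O(¬update_protocol), deontic closure gives O(¬sound_alarm).
The contrapositive of premise 9 (O(revoke_charter -> sound_alarm)) is O(¬sound_alarm -> ¬revoke_charter), and O(¬sound_alarm) is already established, so O(¬revoke_charter).
Premise 3, O(¬inform_summons -> revoke_charter), contraposes to O(¬revoke_charter -> inform_summons); with O(¬revoke_charter) we get O(inform_summons).
The contrapositive of premise 6 (O(¬delete_credential -> ¬inform_summons)) is O(inform_summons -> delete_credential), and O(inform_summons) is already established, so O(delete_credential).
Premise 11 is O(delete_credential -> ¬audit_report); since O(delete_credential), deontic closure gives O(¬audit_report).
Premises 2, 8, 12 do not contribute to this derivation.
Thus O(¬audit_report), which is F(audit_report): audit_report is forbidden.

Forbidden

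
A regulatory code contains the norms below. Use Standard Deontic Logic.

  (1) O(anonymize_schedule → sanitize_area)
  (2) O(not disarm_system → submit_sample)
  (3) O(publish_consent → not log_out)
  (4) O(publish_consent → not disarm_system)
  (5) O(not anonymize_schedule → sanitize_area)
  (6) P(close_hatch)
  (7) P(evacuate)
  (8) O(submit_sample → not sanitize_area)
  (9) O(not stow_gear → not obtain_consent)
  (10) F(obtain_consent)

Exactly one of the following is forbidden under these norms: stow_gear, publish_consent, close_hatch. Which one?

publish_consent

Premises 1 and 5 cover both cases: O(anonymize_schedule → sanitize_area) and O(not anonymize_schedule → sanitize_area). Since anonymize_schedule ∨ not anonymize_schedule is a tautology, O(sanitize_area) follows.
Premise 8, O(submit_sample → not sanitize_area), contraposes to O(sanitize_area → not submit_sample); with O(sanitize_area) we get O(not submit_sample).
Premise 2 is O(not disarm_system → submit_sample); contrapositively O(not submit_sample → disarm_system). Since O(not submit_sample) holds, K gives O(disarm_system).
Premise 4, O(publish_consent → not disarm_system), contraposes to O(disarm_system → not publish_consent); with O(disarm_system) we get O(not publish_consent).
So O(not publish_consent) holds, i.e. publish_consent is forbidden. None of the other listed options is forbidden under the premises.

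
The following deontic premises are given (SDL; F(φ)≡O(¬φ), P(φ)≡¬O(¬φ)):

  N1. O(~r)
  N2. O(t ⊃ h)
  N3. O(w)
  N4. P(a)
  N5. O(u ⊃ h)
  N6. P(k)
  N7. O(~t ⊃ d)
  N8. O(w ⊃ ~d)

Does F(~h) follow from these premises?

Yes

Premise 3 gives O(w).
With premise 8, O(w ⊃ ~d), the K-axiom yields O(~d).
Premise 7, O(~t ⊃ d), contraposes to O(~d ⊃ t); with O(~d) we get O(t).
Premise 2 is O(t ⊃ h); since O(t), deontic closure gives O(h).
Premises 1, 4, 5, 6 do not contribute to this derivation.
So O(h) holds, i.e. F(~h). The claim follows.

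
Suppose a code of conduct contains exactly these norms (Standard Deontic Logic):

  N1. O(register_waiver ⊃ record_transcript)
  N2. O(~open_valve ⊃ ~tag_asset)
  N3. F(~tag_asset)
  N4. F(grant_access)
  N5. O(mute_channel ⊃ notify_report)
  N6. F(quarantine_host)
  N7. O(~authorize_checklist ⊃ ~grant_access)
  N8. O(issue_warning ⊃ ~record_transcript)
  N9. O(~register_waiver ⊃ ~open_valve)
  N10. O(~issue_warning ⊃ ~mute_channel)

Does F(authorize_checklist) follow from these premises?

No

Premise 7 is O(~authorize_checklist ⊃ ~grant_access); even if O(~grant_access) held, inferring O(~authorize_checklist) would be affirming the consequent — invalid.
No other premise forces O(~authorize_checklist). An ideal world satisfying every premise can still have authorize_checklist true, so F(authorize_checklist) is not derivable.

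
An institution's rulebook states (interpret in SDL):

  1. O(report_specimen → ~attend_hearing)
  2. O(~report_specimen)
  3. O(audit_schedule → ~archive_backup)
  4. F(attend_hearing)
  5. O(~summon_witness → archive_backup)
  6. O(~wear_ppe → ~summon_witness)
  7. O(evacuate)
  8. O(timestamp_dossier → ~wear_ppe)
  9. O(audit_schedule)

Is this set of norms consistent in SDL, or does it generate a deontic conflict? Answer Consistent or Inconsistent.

Premise 1 is O(report_specimen → ~attend_hearing); even if O(~attend_hearing) held, inferring O(report_specimen) would be affirming the consequent — invalid.
So O(report_specimen) is not derivable, and the apparent clash with O(~report_specimen) does not arise.
A world satisfying every obligation exists (e.g. archive_backup=false, attend_hearing=false, audit_schedule=true, evacuate=true, report_specimen=false, summon_witness=true, timestamp_dossier=false, wear_ppe=true); no atom is both obligatory and forbidden, so the set is consistent.

Consistent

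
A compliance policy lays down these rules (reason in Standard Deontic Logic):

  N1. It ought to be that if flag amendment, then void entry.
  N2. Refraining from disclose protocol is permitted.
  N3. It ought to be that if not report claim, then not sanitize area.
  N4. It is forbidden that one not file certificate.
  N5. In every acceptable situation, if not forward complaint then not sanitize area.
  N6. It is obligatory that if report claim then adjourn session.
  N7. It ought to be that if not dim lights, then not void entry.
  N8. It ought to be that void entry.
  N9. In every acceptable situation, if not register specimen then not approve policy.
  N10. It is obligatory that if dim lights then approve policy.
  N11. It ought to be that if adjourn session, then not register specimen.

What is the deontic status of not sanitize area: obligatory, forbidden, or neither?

Obligatory

Premise 8 gives O(void_entry).
Premise 7 is O(¬dim_lights → ¬void_entry); contrapositively O(void_entry → dim_lights). Since O(void_entry) holds, K gives O(dim_lights).
Applying K to premise 10 (O(dim_lights → approve_policy)) and O(dim_lights) yields O(approve_policy).
Premise 9, O(¬register_specimen → ¬approve_policy), contraposes to O(approve_policy → register_specimen); with O(approve_policy) we get O(register_specimen).
The contrapositive of premise 11 (O(adjourn_session → ¬register_specimen)) is O(register_specimen → ¬adjourn_session), and O(register_specimen) is already established, so O(¬adjourn_session).
The contrapositive of premise 6 (O(report_claim → adjourn_session)) is O(¬adjourn_session → ¬report_claim), and O(¬adjourn_session) is already established, so O(¬report_claim).
Premise 3 is O(¬report_claim → ¬sanitize_area); since O(¬report_claim), deontic closure gives O(¬sanitize_area).
Premises 1, 2, 4, 5 do not contribute to this derivation.
Hence ¬sanitize_area is obligatory.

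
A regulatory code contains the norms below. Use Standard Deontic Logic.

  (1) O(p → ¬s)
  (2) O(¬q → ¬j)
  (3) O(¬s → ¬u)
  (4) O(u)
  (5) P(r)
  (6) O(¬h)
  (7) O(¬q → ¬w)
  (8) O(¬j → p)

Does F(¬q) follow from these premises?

Yes

From premise 4 we have O(u).
Premise 3, O(¬s → ¬u), contraposes to O(u → s); with O(u) we get O(s).
Premise 1 is O(p → ¬s); contrapositively O(s → ¬p). Since O(s) holds, K gives O(¬p).
Premise 8 is O(¬j → p); contrapositively O(¬p → j). Since O(¬p) holds, K gives O(j).
Premise 2 is O(¬q → ¬j); contrapositively O(j → q). Since O(j) holds, K gives O(q).
Premises 5, 6, 7 do not contribute to this derivation.
So O(q) holds, i.e. F(¬q). The claim follows.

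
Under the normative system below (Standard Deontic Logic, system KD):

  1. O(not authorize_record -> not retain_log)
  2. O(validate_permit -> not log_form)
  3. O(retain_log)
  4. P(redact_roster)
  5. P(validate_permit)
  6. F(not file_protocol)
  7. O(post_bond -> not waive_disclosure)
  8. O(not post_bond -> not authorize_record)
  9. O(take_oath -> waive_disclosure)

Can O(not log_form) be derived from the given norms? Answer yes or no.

No

Premise 2 is O(validate_permit -> not log_form), but O(validate_permit) is not derivable from the premises (the permission P(validate_permit) asserts only not O(not validate_permit), not O(validate_permit)), so it does not yield O(not log_form).
No other premise forces O(not log_form). An ideal world satisfying every premise can still have not log_form false, so O(not log_form) is not derivable.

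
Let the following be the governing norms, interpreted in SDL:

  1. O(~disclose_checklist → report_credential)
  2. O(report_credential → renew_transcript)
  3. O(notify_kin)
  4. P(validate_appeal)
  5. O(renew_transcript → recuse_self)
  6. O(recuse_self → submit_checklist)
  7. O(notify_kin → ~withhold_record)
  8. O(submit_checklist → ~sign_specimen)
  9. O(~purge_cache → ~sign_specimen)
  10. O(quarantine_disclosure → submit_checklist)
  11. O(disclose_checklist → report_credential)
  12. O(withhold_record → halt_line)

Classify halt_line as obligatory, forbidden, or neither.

Premise 12 is O(withhold_record → halt_line), but O(withhold_record) is not derivable from the premises, so it does not yield O(halt_line).
No premise or chain of K-axiom applications forces O(halt_line), and none forces O(~halt_line). So halt_line is neither obligatory nor forbidden under these norms.

Neither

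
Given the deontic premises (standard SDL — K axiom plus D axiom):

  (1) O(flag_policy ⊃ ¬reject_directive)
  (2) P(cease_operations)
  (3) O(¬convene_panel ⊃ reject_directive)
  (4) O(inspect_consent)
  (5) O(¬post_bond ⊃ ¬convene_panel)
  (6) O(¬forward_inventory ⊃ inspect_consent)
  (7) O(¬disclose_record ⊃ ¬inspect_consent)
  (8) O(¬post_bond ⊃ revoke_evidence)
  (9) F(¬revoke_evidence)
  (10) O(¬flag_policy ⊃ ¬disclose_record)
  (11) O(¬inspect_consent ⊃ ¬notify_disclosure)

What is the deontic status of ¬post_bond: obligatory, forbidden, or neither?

Forbidden

From premise 4 we have O(inspect_consent).
Premise 7 is O(¬disclose_record ⊃ ¬inspect_consent); contrapositively O(inspect_consent ⊃ disclose_record). Since O(inspect_consent) holds, K gives O(disclose_record).
The contrapositive of premise 10 (O(¬flag_policy ⊃ ¬disclose_record)) is O(disclose_record ⊃ flag_policy), and O(disclose_record) is already established, so O(flag_policy).
Premise 1 is O(flag_policy ⊃ ¬reject_directive); since O(flag_policy), deontic closure gives O(¬reject_directive).
Premise 3 is O(¬convene_panel ⊃ reject_directive); contrapositively O(¬reject_directive ⊃ convene_panel). Since O(¬reject_directive) holds, K gives O(convene_panel).
Premise 5, O(¬post_bond ⊃ ¬convene_panel), contraposes to O(convene_panel ⊃ post_bond); with O(convene_panel) we get O(post_bond).
Premises 2, 6, 8, 9, 11 do not contribute to this derivation.
Thus O(post_bond), which is F(¬post_bond): ¬post_bond is forbidden.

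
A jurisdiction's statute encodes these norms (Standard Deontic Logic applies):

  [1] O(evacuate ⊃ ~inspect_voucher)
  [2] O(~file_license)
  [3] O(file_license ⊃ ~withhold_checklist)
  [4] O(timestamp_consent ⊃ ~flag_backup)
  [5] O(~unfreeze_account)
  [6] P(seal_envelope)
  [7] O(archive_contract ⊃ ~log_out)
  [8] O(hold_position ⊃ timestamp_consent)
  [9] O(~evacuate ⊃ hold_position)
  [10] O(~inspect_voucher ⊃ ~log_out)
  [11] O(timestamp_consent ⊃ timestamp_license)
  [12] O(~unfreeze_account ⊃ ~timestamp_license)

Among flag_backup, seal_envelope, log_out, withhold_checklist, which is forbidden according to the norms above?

log_out

Premise 5 gives O(~unfreeze_account).
With premise 12, O(~unfreeze_account ⊃ ~timestamp_license), the K-axiom yields O(~timestamp_license).
Premise 11 is O(timestamp_consent ⊃ timestamp_license); contrapositively O(~timestamp_license ⊃ ~timestamp_consent). Since O(~timestamp_license) holds, K gives O(~timestamp_consent).
The contrapositive of premise 8 (O(hold_position ⊃ timestamp_consent)) is O(~timestamp_consent ⊃ ~hold_position), and O(~timestamp_consent) is already established, so O(~hold_position).
Premise 9 is O(~evacuate ⊃ hold_position); contrapositively O(~hold_position ⊃ evacuate). Since O(~hold_position) holds, K gives O(evacuate).
With premise 1, O(evacuate ⊃ ~inspect_voucher), the K-axiom yields O(~inspect_voucher).
Premise 10 is O(~inspect_voucher ⊃ ~log_out); since O(~inspect_voucher), deontic closure gives O(~log_out).
So O(~log_out) holds, i.e. log_out is forbidden. None of the other listed options is forbidden under the premises.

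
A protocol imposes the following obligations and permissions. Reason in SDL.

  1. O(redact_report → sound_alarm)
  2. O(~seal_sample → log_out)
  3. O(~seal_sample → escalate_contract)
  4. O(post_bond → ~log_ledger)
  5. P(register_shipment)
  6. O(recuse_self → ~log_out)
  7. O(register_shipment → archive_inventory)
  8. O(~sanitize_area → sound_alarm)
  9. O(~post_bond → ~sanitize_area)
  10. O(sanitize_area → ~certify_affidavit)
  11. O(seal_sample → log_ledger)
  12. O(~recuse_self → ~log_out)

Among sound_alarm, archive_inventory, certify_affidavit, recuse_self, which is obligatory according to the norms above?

Premises 6 and 12 are O(recuse_self → ~log_out) and O(~recuse_self → ~log_out); every ideal world satisfies recuse_self or ~recuse_self, so in either case ~log_out holds — hence O(~log_out).
Premise 2 is O(~seal_sample → log_out); contrapositively O(~log_out → seal_sample). Since O(~log_out) holds, K gives O(seal_sample).
Applying K to premise 11 (O(seal_sample → log_ledger)) and O(seal_sample) yields O(log_ledger).
Premise 4 is O(post_bond → ~log_ledger); contrapositively O(log_ledger → ~post_bond). Since O(log_ledger) holds, K gives O(~post_bond).
Premise 9 is O(~post_bond → ~sanitize_area); since O(~post_bond), deontic closure gives O(~sanitize_area).
Applying K to premise 8 (O(~sanitize_area → sound_alarm)) and O(~sanitize_area) yields O(sound_alarm).
So O(sound_alarm) holds — sound_alarm is obligatory. None of the other listed options is made obligatory by any chain of premises.

sound_alarm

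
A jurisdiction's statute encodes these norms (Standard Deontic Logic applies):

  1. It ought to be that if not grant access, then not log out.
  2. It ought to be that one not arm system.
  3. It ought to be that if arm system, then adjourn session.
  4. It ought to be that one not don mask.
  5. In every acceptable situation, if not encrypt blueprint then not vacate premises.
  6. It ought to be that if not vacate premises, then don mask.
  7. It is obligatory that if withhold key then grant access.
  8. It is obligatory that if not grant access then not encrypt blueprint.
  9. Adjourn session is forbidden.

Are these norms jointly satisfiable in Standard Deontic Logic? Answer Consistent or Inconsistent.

Premise 3 is O(arm_system → adjourn_session), but O(arm_system) is not derivable from the premises, so it does not yield O(adjourn_session).
So O(adjourn_session) is not derivable, and the apparent clash with O(¬adjourn_session) does not arise.
A world satisfying every obligation exists (e.g. adjourn_session=false, arm_system=false, don_mask=false, encrypt_blueprint=true, grant_access=true, log_out=false, vacate_premises=true, withhold_key=false); no atom is both obligatory and forbidden, so the set is consistent.

Consistent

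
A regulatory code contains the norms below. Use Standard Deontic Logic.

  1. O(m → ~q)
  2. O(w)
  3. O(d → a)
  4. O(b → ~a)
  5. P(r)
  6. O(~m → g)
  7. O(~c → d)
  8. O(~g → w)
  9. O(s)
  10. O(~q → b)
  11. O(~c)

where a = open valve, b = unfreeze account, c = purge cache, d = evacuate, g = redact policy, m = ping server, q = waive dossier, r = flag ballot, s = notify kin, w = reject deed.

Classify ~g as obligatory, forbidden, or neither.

Premise 11 states O(~c) outright.
From O(~c) and premise 7, O(~c → d), we obtain O(d).
Premise 3 is O(d → a); since O(d), deontic closure gives O(a).
Premise 4 is O(b → ~a); contrapositively O(a → ~b). Since O(a) holds, K gives O(~b).
The contrapositive of premise 10 (O(~q → b)) is O(~b → q), and O(~b) is already established, so O(q).
Premise 1 is O(m → ~q); contrapositively O(q → ~m). Since O(q) holds, K gives O(~m).
Applying K to premise 6 (O(~m → g)) and O(~m) yields O(g).
Premises 2, 5, 8, 9 do not contribute to this derivation.
Thus O(g), which is F(~g): ~g is forbidden.

Forbidden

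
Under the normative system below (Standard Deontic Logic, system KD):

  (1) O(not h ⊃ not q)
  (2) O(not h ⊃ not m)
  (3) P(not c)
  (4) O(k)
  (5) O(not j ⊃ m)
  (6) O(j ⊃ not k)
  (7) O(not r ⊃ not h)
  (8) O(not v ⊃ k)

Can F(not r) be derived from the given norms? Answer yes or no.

Premise 4 states O(k) outright.
Premise 6, O(j ⊃ not k), contraposes to O(k ⊃ not j); with O(k) we get O(not j).
Applying K to premise 5 (O(not j ⊃ m)) and O(not j) yields O(m).
Premise 2, O(not h ⊃ not m), contraposes to O(m ⊃ h); with O(m) we get O(h).
Premise 7 is O(not r ⊃ not h); contrapositively O(h ⊃ r). Since O(h) holds, K gives O(r).
Premises 1, 3, 8 do not contribute to this derivation.
So O(r) holds, i.e. F(not r). The claim follows.

Yes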